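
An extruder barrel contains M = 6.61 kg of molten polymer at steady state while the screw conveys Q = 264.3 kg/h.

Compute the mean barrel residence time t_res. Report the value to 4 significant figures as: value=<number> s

Throughput in SI: Q_s = 264.3 kg/h ÷ 3600 s/h = 0.0734167 kg/s
Mean residence time: t_res = M/Q_s = 6.61 kg / 0.0734167 kg/s = 90.0341 s

value=90.03 s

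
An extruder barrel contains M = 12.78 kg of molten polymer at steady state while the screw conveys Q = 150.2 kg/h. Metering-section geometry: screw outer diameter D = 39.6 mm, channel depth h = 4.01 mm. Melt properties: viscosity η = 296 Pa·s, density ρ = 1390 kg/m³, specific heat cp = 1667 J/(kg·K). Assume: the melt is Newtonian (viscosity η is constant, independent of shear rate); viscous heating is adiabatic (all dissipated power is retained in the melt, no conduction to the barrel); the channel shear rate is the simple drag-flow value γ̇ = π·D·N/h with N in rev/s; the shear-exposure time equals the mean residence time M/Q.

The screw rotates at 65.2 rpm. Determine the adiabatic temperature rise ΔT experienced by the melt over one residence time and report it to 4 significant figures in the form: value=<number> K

Q_s = Q / 3600 = 150.2 / 3600 = 0.0417222 kg/s
t_res = M / Q_s = 12.78 / 0.0417222 = 306.312 s
D = 39.6 mm = 0.0396 m;  h = 4.01 mm = 0.00401 m;  N = 65.2 rpm / 60 = 1.08667 rev/s
γ̇ = π·D·N / h = π · 0.0396 · 1.08667 / 0.00401 = 33.713 s⁻¹
ΔT = η·γ̇²·t_res / (ρ·cp) = 296 · (33.713)² · 306.312 / (1390 · 1667) = 44.4732 K

value=44.47 K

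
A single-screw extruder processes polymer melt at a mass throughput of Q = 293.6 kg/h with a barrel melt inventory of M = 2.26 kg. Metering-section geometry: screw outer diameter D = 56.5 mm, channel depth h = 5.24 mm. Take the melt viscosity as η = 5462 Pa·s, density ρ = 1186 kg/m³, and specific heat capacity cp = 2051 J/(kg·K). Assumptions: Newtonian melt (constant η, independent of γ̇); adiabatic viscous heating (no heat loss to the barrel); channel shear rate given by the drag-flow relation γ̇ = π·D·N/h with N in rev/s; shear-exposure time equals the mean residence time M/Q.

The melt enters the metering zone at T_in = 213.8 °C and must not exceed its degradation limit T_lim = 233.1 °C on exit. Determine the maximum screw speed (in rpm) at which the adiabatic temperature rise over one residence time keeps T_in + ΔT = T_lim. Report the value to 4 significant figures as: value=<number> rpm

value=31.19 rpm

Throughput in SI: Q_s = 293.6 kg/h ÷ 3600 s/h = 0.0815556 kg/s
t_res = M / Q_s = 2.26 ÷ 0.0815556 = 27.7112 s
Geometry in SI: D = 56.5 mm → 0.0565 m, h = 5.24 mm → 0.00524 m
Allowable rise: ΔT_a = T_lim − T_in = 233.1 − 213.8 = 19.3 K
γ̇_max² = ΔT_a·ρ·cp/(η·t_res) = 19.3·1186·2051/(5462·27.7112) = 310.171 s⁻²
γ̇_max = √310.171 = 17.6117 s⁻¹
N_max = γ̇_max h / (πD) = 17.6117·0.00524/(π·0.0565) = 0.519916 rev/s → ×60 = 31.195 rpm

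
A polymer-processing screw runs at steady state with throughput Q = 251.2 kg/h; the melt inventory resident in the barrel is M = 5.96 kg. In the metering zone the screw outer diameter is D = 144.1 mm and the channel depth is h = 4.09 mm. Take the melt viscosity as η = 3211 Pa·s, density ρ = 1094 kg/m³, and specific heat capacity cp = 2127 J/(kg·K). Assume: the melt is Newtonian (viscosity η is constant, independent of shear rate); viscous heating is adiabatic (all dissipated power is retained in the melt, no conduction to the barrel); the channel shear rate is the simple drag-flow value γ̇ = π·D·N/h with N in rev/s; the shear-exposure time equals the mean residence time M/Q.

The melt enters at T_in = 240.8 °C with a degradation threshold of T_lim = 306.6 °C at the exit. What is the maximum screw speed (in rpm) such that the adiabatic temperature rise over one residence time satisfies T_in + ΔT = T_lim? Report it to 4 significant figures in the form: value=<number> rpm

value=12.81 rpm

Convert throughput: Q = 251.2 kg/h = 251.2/3600 = 0.0697778 kg/s
t_res = M / Q_s = 5.96 / 0.0697778 = 85.414 s
D = 144.1 mm = 0.1441 m;  h = 4.09 mm = 0.00409 m
Allowable rise: ΔT_a = T_lim − T_in = 306.6 − 240.8 = 65.8 K
γ̇_max² = ΔT_a·ρ·cp / (η·t_res) = [65.8 × 1094 × 2127] / [3211 × 85.414] = 558.266 s⁻²
γ̇_max = √558.266 = 23.6277 s⁻¹
N_max = γ̇_max·h / (π·D) = 23.6277 · 0.00409 / (π · 0.1441) = 0.213467 rev/s = 12.808 rpm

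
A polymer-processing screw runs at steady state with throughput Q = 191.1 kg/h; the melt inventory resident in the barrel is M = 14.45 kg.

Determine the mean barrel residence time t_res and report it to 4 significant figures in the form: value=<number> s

value=272.2 s

Throughput in SI: Q_s = 191.1 kg/h ÷ 3600 s/h = 0.0530833 kg/s
t_res = M / Q_s = 14.45 / 0.0530833 = 272.214 s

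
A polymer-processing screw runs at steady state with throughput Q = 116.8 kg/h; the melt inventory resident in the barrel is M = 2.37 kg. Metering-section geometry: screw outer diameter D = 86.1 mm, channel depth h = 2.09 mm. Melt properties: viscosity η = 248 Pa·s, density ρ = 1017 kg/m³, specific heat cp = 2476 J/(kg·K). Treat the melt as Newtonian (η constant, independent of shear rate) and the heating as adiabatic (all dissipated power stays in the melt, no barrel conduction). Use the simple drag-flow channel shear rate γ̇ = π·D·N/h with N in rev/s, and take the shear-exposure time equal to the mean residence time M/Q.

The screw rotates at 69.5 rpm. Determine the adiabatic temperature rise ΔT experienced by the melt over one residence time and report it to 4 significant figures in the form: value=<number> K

value=161.7 K

Q_s = Q / 3600 = 116.8 / 3600 = 0.0324444 kg/s
t_res = M / Q_s = 2.37 ÷ 0.0324444 = 73.0479 s
Convert to SI: D = 0.0861 m, h = 0.00209 m, N = 69.5/60 = 1.15833 rev/s
Shear rate: γ̇ = πDN/h = π·0.0861·1.15833/0.00209 = 149.913 s⁻¹
ΔT = η·γ̇²·t_res/(ρ·cp) = [248 × 149.913² × 73.0479] / [1017 × 2476] = 161.685 K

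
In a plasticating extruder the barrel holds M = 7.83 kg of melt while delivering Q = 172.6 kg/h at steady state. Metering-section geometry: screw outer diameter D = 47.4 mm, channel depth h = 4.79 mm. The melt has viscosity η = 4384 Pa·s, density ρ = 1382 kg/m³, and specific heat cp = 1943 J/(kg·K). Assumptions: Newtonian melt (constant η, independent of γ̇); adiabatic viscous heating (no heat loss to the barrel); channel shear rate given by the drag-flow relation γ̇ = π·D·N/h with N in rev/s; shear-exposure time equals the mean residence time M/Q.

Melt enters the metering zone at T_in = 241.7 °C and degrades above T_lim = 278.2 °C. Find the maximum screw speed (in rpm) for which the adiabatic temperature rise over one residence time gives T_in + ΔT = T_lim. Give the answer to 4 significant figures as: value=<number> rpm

value=22.58 rpm

Convert throughput: Q = 172.6 kg/h = 172.6/3600 = 0.0479444 kg/s
Mean residence time: t_res = M/Q_s = 7.83 kg / 0.0479444 kg/s = 163.314 s
Geometry in SI: D = 47.4 mm → 0.0474 m, h = 4.79 mm → 0.00479 m
Allowable rise: ΔT_a = T_lim − T_in = 278.2 − 241.7 = 36.5 K
γ̇_max² = ΔT_a·ρ·cp/(η·t_res) = 36.5·1382·1943/(4384·163.314) = 136.893 s⁻²
γ̇_max = sqrt(136.893) = 11.7001 s⁻¹
N_max = γ̇_max h / (πD) = 11.7001·0.00479/(π·0.0474) = 0.376355 rev/s → ×60 = 22.5813 rpm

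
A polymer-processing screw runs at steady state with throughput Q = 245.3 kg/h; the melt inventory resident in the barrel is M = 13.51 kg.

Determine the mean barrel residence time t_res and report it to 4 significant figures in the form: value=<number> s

Convert throughput: Q = 245.3 kg/h = 245.3/3600 = 0.0681389 kg/s
Mean residence time: t_res = M/Q_s = 13.51 kg / 0.0681389 kg/s = 198.272 s

value=198.3 s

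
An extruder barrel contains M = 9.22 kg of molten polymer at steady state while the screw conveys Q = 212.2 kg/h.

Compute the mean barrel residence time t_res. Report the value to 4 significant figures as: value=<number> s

Q_s = Q / 3600 = 212.2 / 3600 = 0.0589444 kg/s
Mean residence time: t_res = M/Q_s = 9.22 kg / 0.0589444 kg/s = 156.418 s

value=156.4 s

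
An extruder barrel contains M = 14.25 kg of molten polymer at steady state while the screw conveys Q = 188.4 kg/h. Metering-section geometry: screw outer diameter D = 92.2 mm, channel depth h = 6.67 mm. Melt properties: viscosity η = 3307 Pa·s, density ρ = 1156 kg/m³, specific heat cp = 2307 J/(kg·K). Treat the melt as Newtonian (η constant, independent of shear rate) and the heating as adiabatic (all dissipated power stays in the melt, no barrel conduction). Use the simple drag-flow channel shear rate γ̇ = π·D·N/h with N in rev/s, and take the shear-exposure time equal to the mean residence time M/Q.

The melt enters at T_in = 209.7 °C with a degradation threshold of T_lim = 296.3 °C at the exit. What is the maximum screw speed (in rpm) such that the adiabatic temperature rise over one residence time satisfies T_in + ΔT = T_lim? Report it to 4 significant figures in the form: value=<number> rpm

Q_s = Q / 3600 = 188.4 / 3600 = 0.0523333 kg/s
Mean residence time: t_res = M/Q_s = 14.25 kg / 0.0523333 kg/s = 272.293 s
D = 92.2 mm = 0.0922 m;  h = 6.67 mm = 0.00667 m
ΔT_a = T_lim − T_in = 296.3 − 209.7 = 86.6 K
γ̇_max² = ΔT_a·ρ·cp/(η·t_res) = 86.6·1156·2307/(3307·272.293) = 256.48 s⁻²
γ̇_max = √256.48 = 16.015 s⁻¹
N_max = γ̇_max·h / (π·D) = 16.015 · 0.00667 / (π · 0.0922) = 0.368783 rev/s = 22.127 rpm

value=22.13 rpm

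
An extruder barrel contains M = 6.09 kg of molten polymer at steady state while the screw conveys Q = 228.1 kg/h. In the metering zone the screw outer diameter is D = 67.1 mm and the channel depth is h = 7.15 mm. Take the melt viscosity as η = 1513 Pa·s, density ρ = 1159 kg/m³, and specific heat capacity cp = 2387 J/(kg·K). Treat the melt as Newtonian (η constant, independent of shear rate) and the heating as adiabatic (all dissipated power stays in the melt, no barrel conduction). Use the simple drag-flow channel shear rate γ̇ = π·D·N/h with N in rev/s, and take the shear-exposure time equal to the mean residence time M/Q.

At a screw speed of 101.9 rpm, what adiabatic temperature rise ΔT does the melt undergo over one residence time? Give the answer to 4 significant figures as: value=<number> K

value=131.8 K

Convert throughput: Q = 228.1 kg/h = 228.1/3600 = 0.0633611 kg/s
t_res = M / Q_s = 6.09 / 0.0633611 = 96.1157 s
Convert to SI: D = 0.0671 m, h = 0.00715 m, N = 101.9/60 = 1.69833 rev/s
γ̇ = π D N / h = (π)(0.0671)(1.69833) / 0.00715 = 50.0713 s⁻¹
ΔT = η·γ̇²·t_res/(ρ·cp) = [1513 × 50.0713² × 96.1157] / [1159 × 2387] = 131.788 K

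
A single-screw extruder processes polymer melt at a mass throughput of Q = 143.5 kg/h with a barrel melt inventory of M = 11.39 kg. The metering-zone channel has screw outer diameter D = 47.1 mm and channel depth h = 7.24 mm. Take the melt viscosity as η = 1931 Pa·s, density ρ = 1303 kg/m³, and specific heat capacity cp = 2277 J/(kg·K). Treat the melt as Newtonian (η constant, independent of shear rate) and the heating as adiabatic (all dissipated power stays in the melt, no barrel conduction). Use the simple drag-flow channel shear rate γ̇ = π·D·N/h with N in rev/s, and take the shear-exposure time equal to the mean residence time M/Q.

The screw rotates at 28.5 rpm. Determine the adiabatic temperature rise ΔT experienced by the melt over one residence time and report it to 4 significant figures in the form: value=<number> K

Q_s = Q / 3600 = 143.5 / 3600 = 0.0398611 kg/s
t_res = M / Q_s = 11.39 / 0.0398611 = 285.742 s
Geometry in metres: D = 47.1 mm → 0.0471 m, h = 7.24 mm → 0.00724 m; screw speed N = 28.5 rpm = 0.475 rev/s
γ̇ = π D N / h = (π)(0.0471)(0.475) / 0.00724 = 9.70791 s⁻¹
ΔT = η·γ̇²·t_res/(ρ·cp) = [1931 × 9.70791² × 285.742] / [1303 × 2277] = 17.5267 K

value=17.53 K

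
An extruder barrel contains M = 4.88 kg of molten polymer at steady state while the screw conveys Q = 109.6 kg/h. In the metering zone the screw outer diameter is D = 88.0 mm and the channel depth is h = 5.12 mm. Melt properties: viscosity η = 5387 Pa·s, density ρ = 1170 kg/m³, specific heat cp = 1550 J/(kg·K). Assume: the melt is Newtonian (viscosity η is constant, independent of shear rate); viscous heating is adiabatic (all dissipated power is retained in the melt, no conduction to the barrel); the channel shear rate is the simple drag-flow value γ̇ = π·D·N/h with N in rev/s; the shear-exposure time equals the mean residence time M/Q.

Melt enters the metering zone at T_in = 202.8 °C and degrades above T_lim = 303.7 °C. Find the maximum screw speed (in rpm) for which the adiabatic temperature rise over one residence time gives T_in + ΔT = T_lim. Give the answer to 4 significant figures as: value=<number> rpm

Convert throughput: Q = 109.6 kg/h = 109.6/3600 = 0.0304444 kg/s
t_res = M / Q_s = 4.88 / 0.0304444 = 160.292 s
Convert to metres: D = 0.088 m, h = 0.00512 m
ΔT_a = T_lim − T_in = 303.7 °C − 202.8 °C = 100.9 K
γ̇_max² = ΔT_a·ρ·cp/(η·t_res) = 100.9·1170·1550/(5387·160.292) = 211.909 s⁻²
Take the square root: γ̇_max = √(211.909) = 14.5571 s⁻¹
N_max = γ̇_max·h / (π·D) = 14.5571 · 0.00512 / (π · 0.088) = 0.269595 rev/s = 16.1757 rpm

value=16.18 rpm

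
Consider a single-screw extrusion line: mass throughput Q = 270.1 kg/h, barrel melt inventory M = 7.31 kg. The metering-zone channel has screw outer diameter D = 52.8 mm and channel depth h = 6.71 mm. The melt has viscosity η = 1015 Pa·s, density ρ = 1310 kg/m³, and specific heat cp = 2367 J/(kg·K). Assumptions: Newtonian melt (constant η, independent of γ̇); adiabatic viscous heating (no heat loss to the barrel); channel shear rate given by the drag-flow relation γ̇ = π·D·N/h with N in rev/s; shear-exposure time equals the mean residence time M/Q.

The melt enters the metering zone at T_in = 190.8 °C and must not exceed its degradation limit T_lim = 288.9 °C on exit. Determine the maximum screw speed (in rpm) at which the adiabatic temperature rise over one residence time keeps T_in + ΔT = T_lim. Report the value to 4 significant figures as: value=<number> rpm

Throughput in SI: Q_s = 270.1 kg/h ÷ 3600 s/h = 0.0750278 kg/s
Mean residence time: t_res = M/Q_s = 7.31 kg / 0.0750278 kg/s = 97.4306 s
Convert to metres: D = 0.0528 m, h = 0.00671 m
ΔT_a = T_lim − T_in = 288.9 °C − 190.8 °C = 98.1 K
Invert ΔT = ηγ̇²t_res/(ρcp) for γ̇: γ̇_max² = ΔT_a ρ cp / (η t_res) = 98.1·1310·2367 / (1015·97.4306) = 3075.94 s⁻²
γ̇_max = sqrt(3075.94) = 55.4611 s⁻¹
N_max = γ̇_max h / (πD) = 55.4611·0.00671/(π·0.0528) = 2.24351 rev/s → ×60 = 134.61 rpm

value=134.6 rpm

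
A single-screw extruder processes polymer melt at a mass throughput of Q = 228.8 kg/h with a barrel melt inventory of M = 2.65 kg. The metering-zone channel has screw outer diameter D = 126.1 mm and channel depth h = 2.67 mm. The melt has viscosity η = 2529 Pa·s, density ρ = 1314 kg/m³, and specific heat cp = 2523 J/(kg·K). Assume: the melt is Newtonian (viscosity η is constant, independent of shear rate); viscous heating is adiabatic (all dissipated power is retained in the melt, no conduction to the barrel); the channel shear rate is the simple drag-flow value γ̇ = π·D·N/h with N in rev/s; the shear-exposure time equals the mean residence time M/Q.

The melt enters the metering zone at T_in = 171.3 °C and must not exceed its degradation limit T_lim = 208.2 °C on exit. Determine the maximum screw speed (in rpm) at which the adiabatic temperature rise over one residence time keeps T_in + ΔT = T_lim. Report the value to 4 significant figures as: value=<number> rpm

value=13.77 rpm

Q_s = Q / 3600 = 228.8 / 3600 = 0.0635556 kg/s
t_res = M / Q_s = 2.65 / 0.0635556 = 41.6958 s
D = 126.1 mm = 0.1261 m;  h = 2.67 mm = 0.00267 m
ΔT_a = T_lim − T_in = 208.2 °C − 171.3 °C = 36.9 K
γ̇_max² = ΔT_a·ρ·cp/(η·t_res) = 36.9·1314·2523/(2529·41.6958) = 1160.11 s⁻²
Take the square root: γ̇_max = √(1160.11) = 34.0603 s⁻¹
Solve γ̇ = πDN/h for N: N_max = γ̇_max·h/(π·D) = 34.0603 × 0.00267 / (π × 0.1261) = 0.229559 rev/s = 13.7736 rpm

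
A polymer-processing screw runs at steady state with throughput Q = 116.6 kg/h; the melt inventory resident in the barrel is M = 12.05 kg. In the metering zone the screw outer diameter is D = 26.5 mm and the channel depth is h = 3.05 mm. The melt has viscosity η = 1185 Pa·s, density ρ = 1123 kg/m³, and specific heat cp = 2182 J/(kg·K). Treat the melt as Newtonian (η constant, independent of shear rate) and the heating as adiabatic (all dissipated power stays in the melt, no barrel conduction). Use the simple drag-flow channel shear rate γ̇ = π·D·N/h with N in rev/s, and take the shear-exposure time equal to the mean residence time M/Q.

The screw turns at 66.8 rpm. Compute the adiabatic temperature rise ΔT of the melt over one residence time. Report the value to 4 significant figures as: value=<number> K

value=166.2 K

Throughput in SI: Q_s = 116.6 kg/h ÷ 3600 s/h = 0.0323889 kg/s
t_res = M / Q_s = 12.05 ÷ 0.0323889 = 372.041 s
Geometry in metres: D = 26.5 mm → 0.0265 m, h = 3.05 mm → 0.00305 m; screw speed N = 66.8 rpm = 1.11333 rev/s
γ̇ = π D N / h = (π)(0.0265)(1.11333) / 0.00305 = 30.3893 s⁻¹
Adiabatic rise: ΔT = η γ̇² t_res / (ρ cp) = 1185·(30.3893)²·372.041 / (1123·2182) = 166.156 K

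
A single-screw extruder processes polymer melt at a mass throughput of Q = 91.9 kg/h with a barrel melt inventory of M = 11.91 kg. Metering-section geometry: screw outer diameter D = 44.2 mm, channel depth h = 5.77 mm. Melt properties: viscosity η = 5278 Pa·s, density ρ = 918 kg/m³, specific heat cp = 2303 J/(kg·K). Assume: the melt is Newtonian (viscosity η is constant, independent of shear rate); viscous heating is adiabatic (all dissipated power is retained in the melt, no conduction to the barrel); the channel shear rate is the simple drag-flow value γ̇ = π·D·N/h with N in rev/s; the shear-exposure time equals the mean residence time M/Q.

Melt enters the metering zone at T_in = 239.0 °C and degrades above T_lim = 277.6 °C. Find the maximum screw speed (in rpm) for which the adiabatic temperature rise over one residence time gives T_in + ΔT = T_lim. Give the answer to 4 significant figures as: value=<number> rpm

Q_s = Q / 3600 = 91.9 / 3600 = 0.0255278 kg/s
t_res = M / Q_s = 11.91 / 0.0255278 = 466.551 s
Convert to metres: D = 0.0442 m, h = 0.00577 m
ΔT_a = T_lim − T_in = 277.6 °C − 239.0 °C = 38.6 K
γ̇_max² = ΔT_a·ρ·cp/(η·t_res) = 38.6·918·2303/(5278·466.551) = 33.1403 s⁻²
γ̇_max = sqrt(33.1403) = 5.75676 s⁻¹
Solve γ̇ = πDN/h for N: N_max = γ̇_max·h/(π·D) = 5.75676 × 0.00577 / (π × 0.0442) = 0.239211 rev/s = 14.3527 rpm

value=14.35 rpm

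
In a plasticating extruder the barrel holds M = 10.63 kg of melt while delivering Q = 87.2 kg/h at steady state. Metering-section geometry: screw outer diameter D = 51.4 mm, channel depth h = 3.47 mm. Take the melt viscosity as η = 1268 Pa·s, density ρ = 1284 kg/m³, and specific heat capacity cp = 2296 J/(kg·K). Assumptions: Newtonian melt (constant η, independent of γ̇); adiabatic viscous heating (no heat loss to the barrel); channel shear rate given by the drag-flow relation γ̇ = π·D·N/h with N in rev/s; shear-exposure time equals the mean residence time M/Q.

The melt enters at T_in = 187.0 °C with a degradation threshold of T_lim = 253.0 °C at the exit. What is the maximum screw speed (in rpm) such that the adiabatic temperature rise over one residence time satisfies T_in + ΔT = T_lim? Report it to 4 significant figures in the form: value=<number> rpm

value=24.11 rpm

Throughput in SI: Q_s = 87.2 kg/h ÷ 3600 s/h = 0.0242222 kg/s
Mean residence time: t_res = M/Q_s = 10.63 kg / 0.0242222 kg/s = 438.853 s
D = 51.4 mm = 0.0514 m;  h = 3.47 mm = 0.00347 m
ΔT_a = T_lim − T_in = 253.0 °C − 187.0 °C = 66 K
γ̇_max² = ΔT_a·ρ·cp/(η·t_res) = 66·1284·2296/(1268·438.853) = 349.657 s⁻²
γ̇_max = sqrt(349.657) = 18.6991 s⁻¹
Solve γ̇ = πDN/h for N: N_max = γ̇_max·h/(π·D) = 18.6991 × 0.00347 / (π × 0.0514) = 0.401826 rev/s = 24.1095 rpm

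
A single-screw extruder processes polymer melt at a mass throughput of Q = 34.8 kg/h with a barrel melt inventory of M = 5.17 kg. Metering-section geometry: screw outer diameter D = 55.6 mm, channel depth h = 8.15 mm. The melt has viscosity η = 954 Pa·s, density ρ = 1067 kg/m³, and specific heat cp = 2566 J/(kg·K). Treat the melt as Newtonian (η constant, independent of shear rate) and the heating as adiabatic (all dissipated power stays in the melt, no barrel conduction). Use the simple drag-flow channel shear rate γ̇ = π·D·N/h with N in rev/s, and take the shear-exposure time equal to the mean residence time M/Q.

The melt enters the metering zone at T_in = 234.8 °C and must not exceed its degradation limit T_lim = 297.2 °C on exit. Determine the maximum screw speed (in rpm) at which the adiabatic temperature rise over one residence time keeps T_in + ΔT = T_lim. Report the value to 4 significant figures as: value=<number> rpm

Q_s = Q / 3600 = 34.8 / 3600 = 0.00966667 kg/s
t_res = M / Q_s = 5.17 / 0.00966667 = 534.828 s
D = 55.6 mm = 0.0556 m;  h = 8.15 mm = 0.00815 m
ΔT_a = T_lim − T_in = 297.2 °C − 234.8 °C = 62.4 K
γ̇_max² = ΔT_a·ρ·cp / (η·t_res) = [62.4 × 1067 × 2566] / [954 × 534.828] = 334.845 s⁻²
γ̇_max = sqrt(334.845) = 18.2988 s⁻¹
N_max = γ̇_max h / (πD) = 18.2988·0.00815/(π·0.0556) = 0.853797 rev/s → ×60 = 51.2278 rpm

value=51.23 rpm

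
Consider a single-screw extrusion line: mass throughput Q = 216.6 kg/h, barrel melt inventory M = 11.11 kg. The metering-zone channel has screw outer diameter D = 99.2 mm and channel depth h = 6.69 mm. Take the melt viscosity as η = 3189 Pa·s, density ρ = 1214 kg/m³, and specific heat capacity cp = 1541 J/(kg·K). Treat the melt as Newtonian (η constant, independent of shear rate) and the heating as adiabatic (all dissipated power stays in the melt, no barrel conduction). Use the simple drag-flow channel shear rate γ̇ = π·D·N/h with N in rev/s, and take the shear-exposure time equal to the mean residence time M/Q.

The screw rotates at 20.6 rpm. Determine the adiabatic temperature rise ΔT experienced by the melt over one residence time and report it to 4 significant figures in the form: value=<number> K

value=80.52 K

Convert throughput: Q = 216.6 kg/h = 216.6/3600 = 0.0601667 kg/s
t_res = M / Q_s = 11.11 ÷ 0.0601667 = 184.654 s
D = 99.2 mm = 0.0992 m;  h = 6.69 mm = 0.00669 m;  N = 20.6 rpm / 60 = 0.343333 rev/s
γ̇ = π·D·N / h = π · 0.0992 · 0.343333 / 0.00669 = 15.9938 s⁻¹
ΔT = η·γ̇²·t_res/(ρ·cp) = [3189 × 15.9938² × 184.654] / [1214 × 1541] = 80.5182 K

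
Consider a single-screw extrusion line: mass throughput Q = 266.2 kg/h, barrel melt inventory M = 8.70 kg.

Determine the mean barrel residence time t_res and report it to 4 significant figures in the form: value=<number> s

Q_s = Q / 3600 = 266.2 / 3600 = 0.0739444 kg/s
t_res = M / Q_s = 8.70 / 0.0739444 = 117.656 s

value=117.7 s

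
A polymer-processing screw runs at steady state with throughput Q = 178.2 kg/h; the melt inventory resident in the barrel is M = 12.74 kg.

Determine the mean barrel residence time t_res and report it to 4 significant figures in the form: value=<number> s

value=257.4 s

Throughput in SI: Q_s = 178.2 kg/h ÷ 3600 s/h = 0.0495 kg/s
t_res = M / Q_s = 12.74 / 0.0495 = 257.374 s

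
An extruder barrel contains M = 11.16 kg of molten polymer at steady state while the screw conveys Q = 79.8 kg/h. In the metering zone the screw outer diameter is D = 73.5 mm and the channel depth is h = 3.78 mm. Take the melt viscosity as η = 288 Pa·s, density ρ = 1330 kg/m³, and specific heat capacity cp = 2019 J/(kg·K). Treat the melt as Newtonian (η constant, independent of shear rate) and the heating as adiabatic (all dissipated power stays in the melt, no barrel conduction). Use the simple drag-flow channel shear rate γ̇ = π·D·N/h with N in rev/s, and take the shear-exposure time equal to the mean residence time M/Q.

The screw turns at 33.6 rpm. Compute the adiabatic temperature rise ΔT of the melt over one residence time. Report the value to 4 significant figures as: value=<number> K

Throughput in SI: Q_s = 79.8 kg/h ÷ 3600 s/h = 0.0221667 kg/s
t_res = M / Q_s = 11.16 / 0.0221667 = 503.459 s
Convert to SI: D = 0.0735 m, h = 0.00378 m, N = 33.6/60 = 0.56 rev/s
γ̇ = π·D·N / h = π · 0.0735 · 0.56 / 0.00378 = 34.2085 s⁻¹
ΔT = η·γ̇²·t_res/(ρ·cp) = [288 × 34.2085² × 503.459] / [1330 × 2019] = 63.1881 K

value=63.19 K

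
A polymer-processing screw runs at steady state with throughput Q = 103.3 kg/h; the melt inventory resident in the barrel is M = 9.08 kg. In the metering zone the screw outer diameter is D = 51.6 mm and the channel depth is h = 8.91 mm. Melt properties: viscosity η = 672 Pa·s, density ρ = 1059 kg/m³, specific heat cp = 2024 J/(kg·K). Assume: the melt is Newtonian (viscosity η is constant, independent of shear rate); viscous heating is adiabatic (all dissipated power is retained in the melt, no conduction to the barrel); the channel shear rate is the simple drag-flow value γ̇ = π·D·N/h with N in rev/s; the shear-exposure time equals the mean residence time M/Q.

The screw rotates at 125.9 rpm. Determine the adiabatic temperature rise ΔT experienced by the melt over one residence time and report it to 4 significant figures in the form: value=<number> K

Throughput in SI: Q_s = 103.3 kg/h ÷ 3600 s/h = 0.0286944 kg/s
t_res = M / Q_s = 9.08 ÷ 0.0286944 = 316.438 s
Geometry in metres: D = 51.6 mm → 0.0516 m, h = 8.91 mm → 0.00891 m; screw speed N = 125.9 rpm = 2.09833 rev/s
γ̇ = π·D·N / h = π · 0.0516 · 2.09833 / 0.00891 = 38.1765 s⁻¹
ΔT = η·γ̇²·t_res/(ρ·cp) = [672 × 38.1765² × 316.438] / [1059 × 2024] = 144.592 K

value=144.6 K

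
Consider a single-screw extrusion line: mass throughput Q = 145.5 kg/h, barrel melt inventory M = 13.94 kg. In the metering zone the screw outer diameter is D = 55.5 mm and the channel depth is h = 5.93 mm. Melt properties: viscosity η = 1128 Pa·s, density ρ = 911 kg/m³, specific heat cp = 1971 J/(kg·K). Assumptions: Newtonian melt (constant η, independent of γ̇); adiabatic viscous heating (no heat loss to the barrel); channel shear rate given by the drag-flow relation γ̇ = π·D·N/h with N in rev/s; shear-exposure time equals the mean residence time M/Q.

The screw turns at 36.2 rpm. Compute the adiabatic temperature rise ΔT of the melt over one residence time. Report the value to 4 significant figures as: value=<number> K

Convert throughput: Q = 145.5 kg/h = 145.5/3600 = 0.0404167 kg/s
t_res = M / Q_s = 13.94 / 0.0404167 = 344.907 s
D = 55.5 mm = 0.0555 m;  h = 5.93 mm = 0.00593 m;  N = 36.2 rpm / 60 = 0.603333 rev/s
γ̇ = π D N / h = (π)(0.0555)(0.603333) / 0.00593 = 17.7397 s⁻¹
Adiabatic rise: ΔT = η γ̇² t_res / (ρ cp) = 1128·(17.7397)²·344.907 / (911·1971) = 68.1863 K

value=68.19 K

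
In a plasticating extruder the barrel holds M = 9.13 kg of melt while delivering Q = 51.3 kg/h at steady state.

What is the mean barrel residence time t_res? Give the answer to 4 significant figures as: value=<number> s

value=640.7 s

Throughput in SI: Q_s = 51.3 kg/h ÷ 3600 s/h = 0.01425 kg/s
t_res = M / Q_s = 9.13 ÷ 0.01425 = 640.702 s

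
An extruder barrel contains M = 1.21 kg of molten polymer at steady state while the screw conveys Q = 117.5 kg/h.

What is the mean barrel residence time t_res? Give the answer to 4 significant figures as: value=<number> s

value=37.07 s

Convert throughput: Q = 117.5 kg/h = 117.5/3600 = 0.0326389 kg/s
t_res = M / Q_s = 1.21 ÷ 0.0326389 = 37.0723 s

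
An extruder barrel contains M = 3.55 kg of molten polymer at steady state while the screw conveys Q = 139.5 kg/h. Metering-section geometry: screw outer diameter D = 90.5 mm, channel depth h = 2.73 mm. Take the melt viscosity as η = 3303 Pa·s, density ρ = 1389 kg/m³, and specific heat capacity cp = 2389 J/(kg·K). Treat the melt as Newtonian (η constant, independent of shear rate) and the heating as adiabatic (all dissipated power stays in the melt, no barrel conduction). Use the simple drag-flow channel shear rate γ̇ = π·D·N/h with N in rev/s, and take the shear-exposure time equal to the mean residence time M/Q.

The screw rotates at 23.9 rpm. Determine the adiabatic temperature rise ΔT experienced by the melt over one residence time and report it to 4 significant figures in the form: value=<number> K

Q_s = Q / 3600 = 139.5 / 3600 = 0.03875 kg/s
Mean residence time: t_res = M/Q_s = 3.55 kg / 0.03875 kg/s = 91.6129 s
Convert to SI: D = 0.0905 m, h = 0.00273 m, N = 23.9/60 = 0.398333 rev/s
γ̇ = π D N / h = (π)(0.0905)(0.398333) / 0.00273 = 41.4842 s⁻¹
ΔT = η·γ̇²·t_res/(ρ·cp) = [3303 × 41.4842² × 91.6129] / [1389 × 2389] = 156.932 K

value=156.9 K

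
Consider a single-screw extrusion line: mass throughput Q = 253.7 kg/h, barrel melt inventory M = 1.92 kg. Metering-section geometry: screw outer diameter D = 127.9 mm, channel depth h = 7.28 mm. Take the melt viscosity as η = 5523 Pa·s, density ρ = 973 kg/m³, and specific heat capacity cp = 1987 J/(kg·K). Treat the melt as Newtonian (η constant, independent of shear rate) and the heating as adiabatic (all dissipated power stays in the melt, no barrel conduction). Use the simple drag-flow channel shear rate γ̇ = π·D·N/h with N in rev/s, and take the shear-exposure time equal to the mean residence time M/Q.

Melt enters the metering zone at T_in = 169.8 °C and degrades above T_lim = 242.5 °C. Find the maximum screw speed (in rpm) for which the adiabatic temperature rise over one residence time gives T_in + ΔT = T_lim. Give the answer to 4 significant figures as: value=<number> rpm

value=33.22 rpm

Convert throughput: Q = 253.7 kg/h = 253.7/3600 = 0.0704722 kg/s
t_res = M / Q_s = 1.92 / 0.0704722 = 27.2448 s
D = 127.9 mm = 0.1279 m;  h = 7.28 mm = 0.00728 m
ΔT_a = T_lim − T_in = 242.5 °C − 169.8 °C = 72.7 K
Invert ΔT = ηγ̇²t_res/(ρcp) for γ̇: γ̇_max² = ΔT_a ρ cp / (η t_res) = 72.7·973·1987 / (5523·27.2448) = 934.086 s⁻²
Take the square root: γ̇_max = √(934.086) = 30.5628 s⁻¹
N_max = γ̇_max h / (πD) = 30.5628·0.00728/(π·0.1279) = 0.553738 rev/s → ×60 = 33.2243 rpm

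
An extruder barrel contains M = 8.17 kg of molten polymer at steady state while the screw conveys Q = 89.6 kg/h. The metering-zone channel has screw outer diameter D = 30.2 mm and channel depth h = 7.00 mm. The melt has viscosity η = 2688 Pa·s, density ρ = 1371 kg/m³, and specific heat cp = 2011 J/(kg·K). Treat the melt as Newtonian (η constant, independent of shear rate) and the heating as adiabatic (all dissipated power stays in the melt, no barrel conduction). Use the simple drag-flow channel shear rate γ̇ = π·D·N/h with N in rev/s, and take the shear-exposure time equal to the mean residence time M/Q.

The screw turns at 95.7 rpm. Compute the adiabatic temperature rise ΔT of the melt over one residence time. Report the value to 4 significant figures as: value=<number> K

value=149.6 K

Throughput in SI: Q_s = 89.6 kg/h ÷ 3600 s/h = 0.0248889 kg/s
t_res = M / Q_s = 8.17 / 0.0248889 = 328.259 s
D = 30.2 mm = 0.0302 m;  h = 7.00 mm = 0.007 m;  N = 95.7 rpm / 60 = 1.595 rev/s
γ̇ = π·D·N / h = π · 0.0302 · 1.595 / 0.007 = 21.6182 s⁻¹
ΔT = η·γ̇²·t_res / (ρ·cp) = 2688 · (21.6182)² · 328.259 / (1371 · 2011) = 149.567 K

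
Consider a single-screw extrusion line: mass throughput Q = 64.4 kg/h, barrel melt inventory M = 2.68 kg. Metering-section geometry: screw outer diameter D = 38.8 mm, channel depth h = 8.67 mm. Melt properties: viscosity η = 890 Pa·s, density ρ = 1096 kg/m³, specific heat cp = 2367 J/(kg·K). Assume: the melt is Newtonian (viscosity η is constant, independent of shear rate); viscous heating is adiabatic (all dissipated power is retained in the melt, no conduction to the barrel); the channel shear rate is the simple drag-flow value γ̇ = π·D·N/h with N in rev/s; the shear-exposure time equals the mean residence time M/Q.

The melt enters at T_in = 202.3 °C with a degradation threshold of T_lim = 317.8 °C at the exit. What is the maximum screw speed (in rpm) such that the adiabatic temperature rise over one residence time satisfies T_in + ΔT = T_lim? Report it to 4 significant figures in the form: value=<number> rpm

value=202.3 rpm

Q_s = Q / 3600 = 64.4 / 3600 = 0.0178889 kg/s
t_res = M / Q_s = 2.68 / 0.0178889 = 149.814 s
Geometry in SI: D = 38.8 mm → 0.0388 m, h = 8.67 mm → 0.00867 m
ΔT_a = T_lim − T_in = 317.8 − 202.3 = 115.5 K
Invert ΔT = ηγ̇²t_res/(ρcp) for γ̇: γ̇_max² = ΔT_a ρ cp / (η t_res) = 115.5·1096·2367 / (890·149.814) = 2247.24 s⁻²
γ̇_max = sqrt(2247.24) = 47.4051 s⁻¹
N_max = γ̇_max·h / (π·D) = 47.4051 · 0.00867 / (π · 0.0388) = 3.3718 rev/s = 202.308 rpm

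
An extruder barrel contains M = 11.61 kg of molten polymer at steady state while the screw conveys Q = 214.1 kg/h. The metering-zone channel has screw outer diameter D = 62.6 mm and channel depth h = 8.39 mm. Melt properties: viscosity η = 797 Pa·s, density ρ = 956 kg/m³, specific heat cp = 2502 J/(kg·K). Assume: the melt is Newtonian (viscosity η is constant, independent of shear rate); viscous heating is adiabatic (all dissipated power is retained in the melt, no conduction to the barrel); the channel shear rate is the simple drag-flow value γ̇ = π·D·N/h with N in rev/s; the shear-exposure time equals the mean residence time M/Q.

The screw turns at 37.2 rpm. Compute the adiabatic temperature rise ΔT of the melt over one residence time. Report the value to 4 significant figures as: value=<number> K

Throughput in SI: Q_s = 214.1 kg/h ÷ 3600 s/h = 0.0594722 kg/s
Mean residence time: t_res = M/Q_s = 11.61 kg / 0.0594722 kg/s = 195.217 s
Geometry in metres: D = 62.6 mm → 0.0626 m, h = 8.39 mm → 0.00839 m; screw speed N = 37.2 rpm = 0.62 rev/s
γ̇ = π·D·N / h = π · 0.0626 · 0.62 / 0.00839 = 14.533 s⁻¹
ΔT = η·γ̇²·t_res/(ρ·cp) = [797 × 14.533² × 195.217] / [956 × 2502] = 13.7385 K

value=13.74 K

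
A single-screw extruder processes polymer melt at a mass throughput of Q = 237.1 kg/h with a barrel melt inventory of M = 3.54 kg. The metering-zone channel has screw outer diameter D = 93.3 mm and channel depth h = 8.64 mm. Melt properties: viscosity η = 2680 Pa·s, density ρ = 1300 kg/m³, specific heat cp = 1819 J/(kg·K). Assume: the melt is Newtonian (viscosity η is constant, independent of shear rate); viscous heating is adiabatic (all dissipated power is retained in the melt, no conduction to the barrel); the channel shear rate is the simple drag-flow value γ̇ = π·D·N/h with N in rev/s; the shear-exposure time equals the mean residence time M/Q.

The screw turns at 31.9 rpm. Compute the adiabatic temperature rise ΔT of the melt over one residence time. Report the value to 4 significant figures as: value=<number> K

value=19.82 K

Q_s = Q / 3600 = 237.1 / 3600 = 0.0658611 kg/s
Mean residence time: t_res = M/Q_s = 3.54 kg / 0.0658611 kg/s = 53.7495 s
Convert to SI: D = 0.0933 m, h = 0.00864 m, N = 31.9/60 = 0.531667 rev/s
Shear rate: γ̇ = πDN/h = π·0.0933·0.531667/0.00864 = 18.0367 s⁻¹
ΔT = η·γ̇²·t_res/(ρ·cp) = [2680 × 18.0367² × 53.7495] / [1300 × 1819] = 19.8174 K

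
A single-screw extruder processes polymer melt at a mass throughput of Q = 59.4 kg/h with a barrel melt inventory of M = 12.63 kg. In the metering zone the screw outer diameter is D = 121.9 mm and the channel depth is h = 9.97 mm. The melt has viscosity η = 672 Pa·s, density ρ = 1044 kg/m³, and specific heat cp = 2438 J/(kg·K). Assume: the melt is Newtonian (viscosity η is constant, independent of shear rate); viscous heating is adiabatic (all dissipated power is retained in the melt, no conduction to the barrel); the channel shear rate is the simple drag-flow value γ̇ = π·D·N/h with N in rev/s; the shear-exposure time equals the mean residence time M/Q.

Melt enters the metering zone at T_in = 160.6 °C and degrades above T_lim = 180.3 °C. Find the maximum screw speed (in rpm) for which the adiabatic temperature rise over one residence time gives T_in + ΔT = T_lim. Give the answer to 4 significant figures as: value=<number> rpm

value=15.42 rpm

Convert throughput: Q = 59.4 kg/h = 59.4/3600 = 0.0165 kg/s
t_res = M / Q_s = 12.63 / 0.0165 = 765.455 s
Geometry in SI: D = 121.9 mm → 0.1219 m, h = 9.97 mm → 0.00997 m
ΔT_a = T_lim − T_in = 180.3 °C − 160.6 °C = 19.7 K
Invert ΔT = ηγ̇²t_res/(ρcp) for γ̇: γ̇_max² = ΔT_a ρ cp / (η t_res) = 19.7·1044·2438 / (672·765.455) = 97.4792 s⁻²
Take the square root: γ̇_max = √(97.4792) = 9.87315 s⁻¹
N_max = γ̇_max h / (πD) = 9.87315·0.00997/(π·0.1219) = 0.257038 rev/s → ×60 = 15.4223 rpm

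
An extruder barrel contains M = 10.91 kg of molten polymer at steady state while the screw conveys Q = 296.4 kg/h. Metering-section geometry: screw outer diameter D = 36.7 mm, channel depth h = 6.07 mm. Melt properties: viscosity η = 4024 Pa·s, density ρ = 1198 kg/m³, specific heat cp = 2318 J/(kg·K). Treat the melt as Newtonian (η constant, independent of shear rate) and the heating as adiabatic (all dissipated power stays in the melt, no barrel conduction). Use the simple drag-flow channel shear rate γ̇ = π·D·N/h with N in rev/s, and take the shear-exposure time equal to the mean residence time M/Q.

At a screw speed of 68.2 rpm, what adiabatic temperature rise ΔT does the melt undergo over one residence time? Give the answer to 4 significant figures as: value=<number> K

Throughput in SI: Q_s = 296.4 kg/h ÷ 3600 s/h = 0.0823333 kg/s
t_res = M / Q_s = 10.91 / 0.0823333 = 132.51 s
Convert to SI: D = 0.0367 m, h = 0.00607 m, N = 68.2/60 = 1.13667 rev/s
γ̇ = π·D·N / h = π · 0.0367 · 1.13667 / 0.00607 = 21.5904 s⁻¹
Adiabatic rise: ΔT = η γ̇² t_res / (ρ cp) = 4024·(21.5904)²·132.51 / (1198·2318) = 89.5071 K

value=89.51 K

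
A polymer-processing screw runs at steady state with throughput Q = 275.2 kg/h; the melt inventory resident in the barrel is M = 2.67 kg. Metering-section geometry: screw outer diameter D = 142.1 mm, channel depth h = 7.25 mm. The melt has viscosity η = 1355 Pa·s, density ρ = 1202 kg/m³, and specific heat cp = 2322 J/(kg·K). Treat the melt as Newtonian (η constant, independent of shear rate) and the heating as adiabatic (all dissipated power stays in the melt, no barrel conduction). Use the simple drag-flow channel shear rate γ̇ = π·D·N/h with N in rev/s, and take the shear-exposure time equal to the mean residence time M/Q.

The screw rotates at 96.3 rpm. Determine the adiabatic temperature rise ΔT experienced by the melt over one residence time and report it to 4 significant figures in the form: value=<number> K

Q_s = Q / 3600 = 275.2 / 3600 = 0.0764444 kg/s
Mean residence time: t_res = M/Q_s = 2.67 kg / 0.0764444 kg/s = 34.9273 s
D = 142.1 mm = 0.1421 m;  h = 7.25 mm = 0.00725 m;  N = 96.3 rpm / 60 = 1.605 rev/s
γ̇ = π D N / h = (π)(0.1421)(1.605) / 0.00725 = 98.8282 s⁻¹
Adiabatic rise: ΔT = η γ̇² t_res / (ρ cp) = 1355·(98.8282)²·34.9273 / (1202·2322) = 165.615 K

value=165.6 K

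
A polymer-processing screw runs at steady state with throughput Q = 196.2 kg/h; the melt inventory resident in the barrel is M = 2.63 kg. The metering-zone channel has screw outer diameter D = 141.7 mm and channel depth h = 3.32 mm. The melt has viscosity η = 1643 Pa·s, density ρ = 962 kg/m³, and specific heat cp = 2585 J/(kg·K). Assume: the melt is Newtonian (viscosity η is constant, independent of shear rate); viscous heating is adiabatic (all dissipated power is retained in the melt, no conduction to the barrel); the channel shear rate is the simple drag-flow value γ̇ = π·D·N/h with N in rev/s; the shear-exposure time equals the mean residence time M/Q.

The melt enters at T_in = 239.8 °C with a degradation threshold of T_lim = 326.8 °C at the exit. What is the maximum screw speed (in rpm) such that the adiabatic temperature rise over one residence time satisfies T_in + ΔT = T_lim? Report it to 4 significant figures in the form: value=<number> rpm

Convert throughput: Q = 196.2 kg/h = 196.2/3600 = 0.0545 kg/s
Mean residence time: t_res = M/Q_s = 2.63 kg / 0.0545 kg/s = 48.2569 s
Convert to metres: D = 0.1417 m, h = 0.00332 m
Allowable rise: ΔT_a = T_lim − T_in = 326.8 − 239.8 = 87 K
Invert ΔT = ηγ̇²t_res/(ρcp) for γ̇: γ̇_max² = ΔT_a ρ cp / (η t_res) = 87·962·2585 / (1643·48.2569) = 2728.71 s⁻²
Take the square root: γ̇_max = √(2728.71) = 52.2371 s⁻¹
N_max = γ̇_max·h / (π·D) = 52.2371 · 0.00332 / (π · 0.1417) = 0.389581 rev/s = 23.3748 rpm

value=23.37 rpm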